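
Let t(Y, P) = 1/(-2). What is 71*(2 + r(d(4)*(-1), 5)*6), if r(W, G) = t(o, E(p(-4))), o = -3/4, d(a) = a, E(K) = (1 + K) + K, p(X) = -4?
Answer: -71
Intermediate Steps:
E(K) = 1 + 2*K
o = -¾ (o = -3*¼ = -¾ ≈ -0.75000)
t(Y, P) = -½
r(W, G) = -½
71*(2 + r(d(4)*(-1), 5)*6) = 71*(2 - ½*6) = 71*(2 - 3) = 71*(-1) = -71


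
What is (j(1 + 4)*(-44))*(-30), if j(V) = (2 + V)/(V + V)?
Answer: 924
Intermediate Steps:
j(V) = (2 + V)/(2*V) (j(V) = (2 + V)/((2*V)) = (2 + V)*(1/(2*V)) = (2 + V)/(2*V))
(j(1 + 4)*(-44))*(-30) = (((2 + (1 + 4))/(2*(1 + 4)))*(-44))*(-30) = (((1/2)*(2 + 5)/5)*(-44))*(-30) = (((1/2)*(1/5)*7)*(-44))*(-30) = ((7/10)*(-44))*(-30) = -154/5*(-30) = 924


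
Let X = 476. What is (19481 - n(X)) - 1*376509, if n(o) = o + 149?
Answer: -357653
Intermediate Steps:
n(o) = 149 + o
(19481 - n(X)) - 1*376509 = (19481 - (149 + 476)) - 1*376509 = (19481 - 1*625) - 376509 = (19481 - 625) - 376509 = 18856 - 376509 = -357653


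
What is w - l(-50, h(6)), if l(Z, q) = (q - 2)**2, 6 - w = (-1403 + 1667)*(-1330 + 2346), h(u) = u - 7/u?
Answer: -9656137/36 ≈ -2.6823e+5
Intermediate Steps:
w = -268218 (w = 6 - (-1403 + 1667)*(-1330 + 2346) = 6 - 264*1016 = 6 - 1*268224 = 6 - 268224 = -268218)
l(Z, q) = (-2 + q)**2
w - l(-50, h(6)) = -268218 - (-2 + (6 - 7/6))**2 = -268218 - (-2 + 29/6)**2 = -268218 - (17/6)**2 = -268218 - 1*289/36 = -268218 - 289/36 = -9656137/36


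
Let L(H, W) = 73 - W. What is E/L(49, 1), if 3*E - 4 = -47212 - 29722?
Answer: -38465/108 ≈ -356.16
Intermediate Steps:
E = -76930/3 (E = 4/3 + (-47212 - 29722)/3 = 4/3 + (1/3)*(-76934) = 4/3 - 76934/3 = -76930/3 ≈ -25643.)
E/L(49, 1) = -76930/(3*(73 - 1*1)) = -76930/(3*(73 - 1)) = -76930/3/72 = -76930/3*1/72 = -38465/108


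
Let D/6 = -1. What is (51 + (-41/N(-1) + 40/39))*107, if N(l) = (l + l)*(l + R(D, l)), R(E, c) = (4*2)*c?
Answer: 1245587/234 ≈ 5323.0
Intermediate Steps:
D = -6 (D = 6*(-1) = -6)
R(E, c) = 8*c
N(l) = 18*l² (N(l) = (l + l)*(l + 8*l) = (2*l)*(9*l) = 18*l²)
(51 + (-41/N(-1) + 40/39))*107 = (51 + (-41/(18*(-1)²) + 40/39))*107 = (51 + (-41/(18*1) + 40*(1/39)))*107 = (51 + (-41/18 + 40/39))*107 = (51 - 293/234)*107 = (11641/234)*107 = 1245587/234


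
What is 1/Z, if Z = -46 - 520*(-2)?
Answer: 1/994 ≈ 0.0010060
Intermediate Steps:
Z = 994 (Z = -46 - 40*(-26) = -46 + 1040 = 994)
1/Z = 1/994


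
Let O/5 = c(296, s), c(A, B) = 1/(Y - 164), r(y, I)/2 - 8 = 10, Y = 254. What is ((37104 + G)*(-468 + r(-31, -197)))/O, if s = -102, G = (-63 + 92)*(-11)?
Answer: -286040160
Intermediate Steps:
r(y, I) = 36 (r(y, I) = 16 + 2*10 = 16 + 20 = 36)
G = -319 (G = 29*(-11) = -319)
c(A, B) = 1/90 (c(A, B) = 1/(254 - 164) = 1/90)
O = 1/18 (O = 5*(1/90) = 1/18 ≈ 0.055556)
((37104 + G)*(-468 + r(-31, -197)))/O = ((37104 - 319)*(-468 + 36))/(1/18) = (36785*(-432))*18 = -15891120*18 = -286040160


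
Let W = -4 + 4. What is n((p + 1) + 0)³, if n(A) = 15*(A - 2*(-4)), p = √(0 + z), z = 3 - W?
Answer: 2733750 + 830250*√3 ≈ 4.1718e+6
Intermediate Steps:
W = 0
z = 3 (z = 3 - 1*0 = 3 + 0 = 3)
p = √3 (p = √(0 + 3) = √3 ≈ 1.7320)
n(A) = 120 + 15*A (n(A) = 15*(A + 8) = 15*(8 + A) = 120 + 15*A)
n((p + 1) + 0)³ = (120 + 15*((√3 + 1) + 0))³ = (120 + 15*((1 + √3) + 0))³ = (120 + 15*(1 + √3))³ = (120 + (15 + 15*√3))³ = (135 + 15*√3)³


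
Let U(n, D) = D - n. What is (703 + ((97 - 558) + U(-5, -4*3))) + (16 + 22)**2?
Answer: 1679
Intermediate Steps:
(703 + ((97 - 558) + U(-5, -4*3))) + (16 + 22)**2 = (703 + ((97 - 558) + (-4*3 - 1*(-5)))) + (16 + 22)**2 = (703 + (-461 + (-12 + 5))) + 38**2 = (703 + (-461 - 7)) + 1444 = (703 - 468) + 1444 = 235 + 1444 = 1679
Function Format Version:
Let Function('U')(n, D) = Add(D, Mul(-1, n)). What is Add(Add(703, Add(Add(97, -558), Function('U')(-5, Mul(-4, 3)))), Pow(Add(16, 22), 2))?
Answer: 1679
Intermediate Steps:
Add(Add(703, Add(Add(97, -558), Function('U')(-5, Mul(-4, 3)))), Pow(Add(16, 22), 2)) = Add(Add(703, Add(Add(97, -558), Add(Mul(-4, 3), Mul(-1, -5)))), Pow(Add(16, 22), 2)) = Add(Add(703, Add(-461, Add(-12, 5))), Pow(38, 2)) = Add(Add(703, Add(-461, -7)), 1444) = Add(Add(703, -468), 1444) = Add(235, 1444) = 1679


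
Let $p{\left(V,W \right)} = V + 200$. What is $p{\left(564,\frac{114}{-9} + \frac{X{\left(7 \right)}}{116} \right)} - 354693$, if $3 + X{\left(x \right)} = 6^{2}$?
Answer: $-353929$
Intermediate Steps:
$X{\left(x \right)} = 33$ ($X{\left(x \right)} = -3 + 6^{2} = -3 + 36 = 33$)
$p{\left(V,W \right)} = 200 + V$
$p{\left(564,\frac{114}{-9} + \frac{X{\left(7 \right)}}{116} \right)} - 354693 = \left(200 + 564\right) - 354693 = 764 - 354693 = -353929$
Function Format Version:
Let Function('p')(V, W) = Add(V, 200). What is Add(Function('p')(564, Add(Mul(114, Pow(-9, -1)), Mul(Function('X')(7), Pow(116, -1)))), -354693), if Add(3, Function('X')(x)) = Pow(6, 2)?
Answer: -353929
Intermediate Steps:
Function('X')(x) = 33 (Function('X')(x) = Add(-3, Pow(6, 2)) = Add(-3, 36) = 33)
Function('p')(V, W) = Add(200, V)
Add(Function('p')(564, Add(Mul(114, Pow(-9, -1)), Mul(Function('X')(7), Pow(116, -1)))), -354693) = Add(Add(200, 564), -354693) = Add(764, -354693) = -353929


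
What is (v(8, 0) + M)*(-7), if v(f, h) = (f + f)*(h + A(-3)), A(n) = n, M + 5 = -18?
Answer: 497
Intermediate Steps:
M = -23 (M = -5 - 18 = -23)
v(f, h) = 2*f*(-3 + h) (v(f, h) = (f + f)*(h - 3) = (2*f)*(-3 + h) = 2*f*(-3 + h))
(v(8, 0) + M)*(-7) = (2*8*(-3 + 0) - 23)*(-7) = (2*8*(-3) - 23)*(-7) = (-48 - 23)*(-7) = -71*(-7) = 497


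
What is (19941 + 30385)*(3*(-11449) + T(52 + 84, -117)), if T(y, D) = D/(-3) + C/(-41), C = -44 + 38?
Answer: -70789658772/41 ≈ -1.7266e+9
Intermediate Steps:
C = -6
T(y, D) = 6/41 - D/3 (T(y, D) = D/(-3) - 6/(-41) = D*(-1/3) - 6*(-1/41) = -D/3 + 6/41 = 6/41 - D/3)
(19941 + 30385)*(3*(-11449) + T(52 + 84, -117)) = (19941 + 30385)*(3*(-11449) + (6/41 - 1/3*(-117))) = 50326*(-34347 + (6/41 + 39)) = 50326*(-34347 + 1605/41) = 50326*(-1406622/41) = -70789658772/41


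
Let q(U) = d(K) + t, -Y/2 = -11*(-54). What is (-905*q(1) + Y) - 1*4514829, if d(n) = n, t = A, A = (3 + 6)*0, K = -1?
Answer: -4515112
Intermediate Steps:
A = 0 (A = 9*0 = 0)
Y = -1188 (Y = -(-22)*(-54) = -2*594 = -1188)
t = 0
q(U) = -1 (q(U) = -1 + 0 = -1)
(-905*q(1) + Y) - 1*4514829 = (-905*(-1) - 1188) - 1*4514829 = (905 - 1188) - 4514829 = -283 - 4514829 = -4515112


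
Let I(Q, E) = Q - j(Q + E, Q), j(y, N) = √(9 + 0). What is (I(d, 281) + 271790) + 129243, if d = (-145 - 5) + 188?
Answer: 401068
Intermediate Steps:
d = 38 (d = -150 + 188 = 38)
j(y, N) = 3 (j(y, N) = √9 = 3)
I(Q, E) = -3 + Q (I(Q, E) = Q - 1*3 = Q - 3 = -3 + Q)
(I(d, 281) + 271790) + 129243 = ((-3 + 38) + 271790) + 129243 = (35 + 271790) + 129243 = 271825 + 129243 = 401068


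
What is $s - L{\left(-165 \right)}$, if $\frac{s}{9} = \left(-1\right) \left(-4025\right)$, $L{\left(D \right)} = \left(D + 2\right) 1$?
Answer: $36388$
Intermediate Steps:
$L{\left(D \right)} = 2 + D$ ($L{\left(D \right)} = \left(2 + D\right) 1 = 2 + D$)
$s = 36225$ ($s = 9 \left(\left(-1\right) \left(-4025\right)\right) = 9 \cdot 4025 = 36225$)
$s - L{\left(-165 \right)} = 36225 - \left(2 - 165\right) = 36225 - -163 = 36225 + 163 = 36388$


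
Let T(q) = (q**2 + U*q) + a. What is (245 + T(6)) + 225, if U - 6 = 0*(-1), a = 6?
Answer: 548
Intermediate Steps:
U = 6 (U = 6 + 0*(-1) = 6 + 0 = 6)
T(q) = 6 + q**2 + 6*q (T(q) = (q**2 + 6*q) + 6 = 6 + q**2 + 6*q)
(245 + T(6)) + 225 = (245 + (6 + 6**2 + 6*6)) + 225 = (245 + (6 + 36 + 36)) + 225 = (245 + 78) + 225 = 323 + 225 = 548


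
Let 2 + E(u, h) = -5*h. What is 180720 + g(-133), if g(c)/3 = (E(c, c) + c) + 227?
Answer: 182991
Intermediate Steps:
E(u, h) = -2 - 5*h
g(c) = 675 - 12*c (g(c) = 3*(((-2 - 5*c) + c) + 227) = 3*((-2 - 4*c) + 227) = 3*(225 - 4*c) = 675 - 12*c)
180720 + g(-133) = 180720 + (675 - 12*(-133)) = 180720 + (675 + 1596) = 180720 + 2271 = 182991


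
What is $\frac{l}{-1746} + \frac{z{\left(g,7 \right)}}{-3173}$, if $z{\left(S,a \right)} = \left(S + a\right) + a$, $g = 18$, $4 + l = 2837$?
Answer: $- \frac{9044981}{5540058} \approx -1.6327$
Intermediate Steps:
$l = 2833$ ($l = -4 + 2837 = 2833$)
$z{\left(S,a \right)} = S + 2 a$
$\frac{l}{-1746} + \frac{z{\left(g,7 \right)}}{-3173} = \frac{2833}{-1746} + \frac{18 + 2 \cdot 7}{-3173} = 2833 \left(- \frac{1}{1746}\right) + \left(18 + 14\right) \left(- \frac{1}{3173}\right) = - \frac{2833}{1746} + 32 \left(- \frac{1}{3173}\right) = - \frac{2833}{1746} - \frac{32}{3173} = - \frac{9044981}{5540058}$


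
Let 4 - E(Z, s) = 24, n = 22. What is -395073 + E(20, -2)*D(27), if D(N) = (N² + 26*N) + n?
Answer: -424133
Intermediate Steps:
E(Z, s) = -20 (E(Z, s) = 4 - 1*24 = 4 - 24 = -20)
D(N) = 22 + N² + 26*N (D(N) = (N² + 26*N) + 22 = 22 + N² + 26*N)
-395073 + E(20, -2)*D(27) = -395073 - 20*(22 + 27² + 26*27) = -395073 - 20*(22 + 729 + 702) = -395073 - 20*1453 = -395073 - 29060 = -424133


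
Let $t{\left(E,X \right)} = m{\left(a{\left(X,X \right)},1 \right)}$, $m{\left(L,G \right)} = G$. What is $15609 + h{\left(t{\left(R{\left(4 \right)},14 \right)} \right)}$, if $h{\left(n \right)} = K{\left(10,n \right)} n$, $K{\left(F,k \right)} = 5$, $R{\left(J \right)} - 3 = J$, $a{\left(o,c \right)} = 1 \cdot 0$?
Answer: $15614$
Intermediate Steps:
$a{\left(o,c \right)} = 0$
$R{\left(J \right)} = 3 + J$
$t{\left(E,X \right)} = 1$
$h{\left(n \right)} = 5 n$
$15609 + h{\left(t{\left(R{\left(4 \right)},14 \right)} \right)} = 15609 + 5 \cdot 1 = 15609 + 5 = 15614$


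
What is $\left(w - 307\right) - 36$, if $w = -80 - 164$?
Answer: $-587$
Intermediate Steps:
$w = -244$ ($w = -80 - 164 = -244$)
$\left(w - 307\right) - 36 = \left(-244 - 307\right) - 36 = -551 - 36 = -587$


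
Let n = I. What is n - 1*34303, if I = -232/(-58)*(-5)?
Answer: -34323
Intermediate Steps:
I = -20 (I = -232*(-1/58)*(-5) = 4*(-5) = -20)
n = -20
n - 1*34303 = -20 - 1*34303 = -20 - 34303 = -34323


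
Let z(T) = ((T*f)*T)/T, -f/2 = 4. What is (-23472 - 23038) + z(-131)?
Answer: -45462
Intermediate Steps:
f = -8 (f = -2*4 = -8)
z(T) = -8*T (z(T) = ((T*(-8))*T)/T = ((-8*T)*T)/T = (-8*T**2)/T = -8*T)
(-23472 - 23038) + z(-131) = (-23472 - 23038) - 8*(-131) = -46510 + 1048 = -45462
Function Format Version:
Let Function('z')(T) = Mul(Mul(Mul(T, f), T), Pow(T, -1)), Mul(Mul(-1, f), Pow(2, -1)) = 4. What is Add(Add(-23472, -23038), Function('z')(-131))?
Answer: -45462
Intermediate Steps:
f = -8 (f = Mul(-2, 4) = -8)
Function('z')(T) = Mul(-8, T) (Function('z')(T) = Mul(Mul(Mul(T, -8), T), Pow(T, -1)) = Mul(Mul(Mul(-8, T), T), Pow(T, -1)) = Mul(Mul(-8, Pow(T, 2)), Pow(T, -1)) = Mul(-8, T))
Add(Add(-23472, -23038), Function('z')(-131)) = Add(Add(-23472, -23038), Mul(-8, -131)) = Add(-46510, 1048) = -45462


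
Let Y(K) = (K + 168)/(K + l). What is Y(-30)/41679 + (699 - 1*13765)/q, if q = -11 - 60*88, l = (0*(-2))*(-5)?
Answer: 247524307/100237995 ≈ 2.4694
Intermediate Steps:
l = 0 (l = 0*(-5) = 0)
q = -5291 (q = -11 - 5280 = -5291)
Y(K) = (168 + K)/K (Y(K) = (K + 168)/(K + 0) = (168 + K)/K)
Y(-30)/41679 + (699 - 1*13765)/q = ((168 - 30)/(-30))/41679 + (699 - 1*13765)/(-5291) = -1/30*138*(1/41679) + (699 - 13765)*(-1/5291) = -23/5*1/41679 - 13066*(-1/5291) = -23/208395 + 13066/5291 = 247524307/100237995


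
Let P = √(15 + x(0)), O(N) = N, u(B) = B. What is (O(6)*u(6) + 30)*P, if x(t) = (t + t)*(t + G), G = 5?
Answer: 66*√15 ≈ 255.62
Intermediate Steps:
x(t) = 2*t*(5 + t) (x(t) = (t + t)*(t + 5) = (2*t)*(5 + t) = 2*t*(5 + t))
P = √15 (P = √(15 + 2*0*(5 + 0)) = √(15 + 2*0*5) = √(15 + 0) = √15 ≈ 3.8730)
(O(6)*u(6) + 30)*P = (6*6 + 30)*√15 = (36 + 30)*√15 = 66*√15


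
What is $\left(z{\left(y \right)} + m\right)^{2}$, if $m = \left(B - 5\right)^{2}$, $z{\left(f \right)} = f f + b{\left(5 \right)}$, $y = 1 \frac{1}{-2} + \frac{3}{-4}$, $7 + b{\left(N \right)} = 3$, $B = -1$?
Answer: $\frac{288369}{256} \approx 1126.4$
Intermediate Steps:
$b{\left(N \right)} = -4$ ($b{\left(N \right)} = -7 + 3 = -4$)
$y = - \frac{5}{4}$ ($y = 1 \left(- \frac{1}{2}\right) + 3 \left(- \frac{1}{4}\right) = - \frac{1}{2} - \frac{3}{4} = - \frac{5}{4} \approx -1.25$)
$z{\left(f \right)} = -4 + f^{2}$ ($z{\left(f \right)} = f f - 4 = f^{2} - 4 = -4 + f^{2}$)
$m = 36$ ($m = \left(-1 - 5\right)^{2} = \left(-6\right)^{2} = 36$)
$\left(z{\left(y \right)} + m\right)^{2} = \left(\left(-4 + \left(- \frac{5}{4}\right)^{2}\right) + 36\right)^{2} = \left(\left(-4 + \frac{25}{16}\right) + 36\right)^{2} = \left(- \frac{39}{16} + 36\right)^{2} = \left(\frac{537}{16}\right)^{2} = \frac{288369}{256}$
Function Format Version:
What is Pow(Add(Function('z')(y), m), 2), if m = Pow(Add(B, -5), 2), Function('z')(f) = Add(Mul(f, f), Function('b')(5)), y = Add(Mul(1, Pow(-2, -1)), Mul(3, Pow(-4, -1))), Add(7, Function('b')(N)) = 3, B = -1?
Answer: Rational(288369, 256) ≈ 1126.4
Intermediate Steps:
Function('b')(N) = -4 (Function('b')(N) = Add(-7, 3) = -4)
y = Rational(-5, 4) (y = Add(Mul(1, Rational(-1, 2)), Mul(3, Rational(-1, 4))) = Add(Rational(-1, 2), Rational(-3, 4)) = Rational(-5, 4) ≈ -1.2500)
Function('z')(f) = Add(-4, Pow(f, 2)) (Function('z')(f) = Add(Mul(f, f), -4) = Add(Pow(f, 2), -4) = Add(-4, Pow(f, 2)))
m = 36 (m = Pow(Add(-1, -5), 2) = Pow(-6, 2) = 36)
Pow(Add(Function('z')(y), m), 2) = Pow(Add(Add(-4, Pow(Rational(-5, 4), 2)), 36), 2) = Pow(Add(Add(-4, Rational(25, 16)), 36), 2) = Pow(Add(Rational(-39, 16), 36), 2) = Pow(Rational(537, 16), 2) = Rational(288369, 256)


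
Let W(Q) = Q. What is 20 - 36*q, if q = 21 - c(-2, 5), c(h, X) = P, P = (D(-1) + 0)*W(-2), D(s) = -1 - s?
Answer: -736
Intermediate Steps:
P = 0 (P = ((-1 - 1*(-1)) + 0)*(-2) = ((-1 + 1) + 0)*(-2) = (0 + 0)*(-2) = 0*(-2) = 0)
c(h, X) = 0
q = 21 (q = 21 - 1*0 = 21 + 0 = 21)
20 - 36*q = 20 - 36*21 = 20 - 756 = -736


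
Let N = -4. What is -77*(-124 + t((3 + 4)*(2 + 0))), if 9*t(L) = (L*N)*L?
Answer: 146300/9 ≈ 16256.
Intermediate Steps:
t(L) = -4*L²/9 (t(L) = ((L*(-4))*L)/9 = ((-4*L)*L)/9 = (-4*L²)/9 = -4*L²/9)
-77*(-124 + t((3 + 4)*(2 + 0))) = -77*(-124 - 4*(2 + 0)²*(3 + 4)²/9) = -77*(-124 - 4*(7*2)²/9) = -77*(-124 - 4/9*14²) = -77*(-124 - 4/9*196) = -77*(-124 - 784/9) = -77*(-1900/9) = 146300/9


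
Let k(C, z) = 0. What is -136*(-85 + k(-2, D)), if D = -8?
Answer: 11560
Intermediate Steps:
-136*(-85 + k(-2, D)) = -136*(-85 + 0) = -136*(-85) = 11560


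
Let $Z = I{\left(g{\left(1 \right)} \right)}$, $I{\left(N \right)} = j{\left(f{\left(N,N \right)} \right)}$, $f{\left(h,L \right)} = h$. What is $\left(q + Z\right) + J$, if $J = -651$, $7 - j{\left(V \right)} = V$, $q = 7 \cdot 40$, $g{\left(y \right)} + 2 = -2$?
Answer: $-360$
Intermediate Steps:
$g{\left(y \right)} = -4$ ($g{\left(y \right)} = -2 - 2 = -4$)
$q = 280$
$j{\left(V \right)} = 7 - V$
$I{\left(N \right)} = 7 - N$
$Z = 11$ ($Z = 7 - -4 = 7 + 4 = 11$)
$\left(q + Z\right) + J = \left(280 + 11\right) - 651 = 291 - 651 = -360$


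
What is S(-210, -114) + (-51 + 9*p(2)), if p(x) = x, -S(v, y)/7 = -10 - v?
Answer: -1433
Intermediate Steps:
S(v, y) = 70 + 7*v (S(v, y) = -7*(-10 - v) = 70 + 7*v)
S(-210, -114) + (-51 + 9*p(2)) = (70 + 7*(-210)) + (-51 + 9*2) = (70 - 1470) + (-51 + 18) = -1400 - 33 = -1433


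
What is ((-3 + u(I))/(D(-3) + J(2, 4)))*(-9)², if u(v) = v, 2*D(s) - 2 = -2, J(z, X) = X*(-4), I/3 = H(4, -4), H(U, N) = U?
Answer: -729/16 ≈ -45.563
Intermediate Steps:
I = 12 (I = 3*4 = 12)
J(z, X) = -4*X
D(s) = 0 (D(s) = 1 + (½)*(-2) = 1 - 1 = 0)
((-3 + u(I))/(D(-3) + J(2, 4)))*(-9)² = ((-3 + 12)/(0 - 4*4))*(-9)² = (9/(0 - 16))*81 = (9/(-16))*81 = (9*(-1/16))*81 = -9/16*81 = -729/16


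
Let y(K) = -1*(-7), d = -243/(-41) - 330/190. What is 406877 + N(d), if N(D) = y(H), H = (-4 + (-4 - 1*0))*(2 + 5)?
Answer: 406884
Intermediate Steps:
H = -56 (H = (-4 + (-4 + 0))*7 = (-4 - 4)*7 = -8*7 = -56)
d = 3264/779 (d = -243*(-1/41) - 330*1/190 = 243/41 - 33/19 = 3264/779 ≈ 4.1900)
y(K) = 7
N(D) = 7
406877 + N(d) = 406877 + 7 = 406884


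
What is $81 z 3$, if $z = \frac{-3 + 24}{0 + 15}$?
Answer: $\frac{1701}{5} \approx 340.2$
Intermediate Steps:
$z = \frac{7}{5}$ ($z = \frac{21}{15} = 21 \cdot \frac{1}{15} = \frac{7}{5} \approx 1.4$)
$81 z 3 = 81 \cdot \frac{7}{5} \cdot 3 = \frac{567}{5} \cdot 3 = \frac{1701}{5}$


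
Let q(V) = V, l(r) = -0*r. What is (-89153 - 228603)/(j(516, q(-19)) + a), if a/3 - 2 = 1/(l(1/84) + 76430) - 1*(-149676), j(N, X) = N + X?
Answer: -24286091080/34357654333 ≈ -0.70686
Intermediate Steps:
l(r) = 0 (l(r) = -9*0 = 0)
a = 34319668623/76430 (a = 6 + 3*(1/(0 + 76430) - 1*(-149676)) = 6 + 3*(1/76430 + 149676) = 6 + 3*(11439736681/76430) = 6 + 34319210043/76430 = 34319668623/76430 ≈ 4.4903e+5)
(-89153 - 228603)/(j(516, q(-19)) + a) = (-89153 - 228603)/((516 - 19) + 34319668623/76430) = -317756/(497 + 34319668623/76430) = -317756/34357654333/76430 = -317756*76430/34357654333 = -24286091080/34357654333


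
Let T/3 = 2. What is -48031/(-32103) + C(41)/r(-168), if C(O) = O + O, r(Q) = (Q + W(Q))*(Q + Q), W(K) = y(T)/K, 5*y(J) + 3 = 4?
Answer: 6784763866/4530407463 ≈ 1.4976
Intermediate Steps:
T = 6 (T = 3*2 = 6)
y(J) = ⅕ (y(J) = -⅗ + (⅕)*4 = -⅗ + ⅘ = ⅕)
W(K) = 1/(5*K)
r(Q) = 2*Q*(Q + 1/(5*Q)) (r(Q) = (Q + 1/(5*Q))*(Q + Q) = (Q + 1/(5*Q))*(2*Q) = 2*Q*(Q + 1/(5*Q)))
C(O) = 2*O
-48031/(-32103) + C(41)/r(-168) = -48031/(-32103) + (2*41)/(⅖ + 2*(-168)²) = -48031*(-1/32103) + 82/(⅖ + 2*28224) = 48031/32103 + 82/(⅖ + 56448) = 48031/32103 + 82/(282242/5) = 48031/32103 + 82*(5/282242) = 48031/32103 + 205/141121 = 6784763866/4530407463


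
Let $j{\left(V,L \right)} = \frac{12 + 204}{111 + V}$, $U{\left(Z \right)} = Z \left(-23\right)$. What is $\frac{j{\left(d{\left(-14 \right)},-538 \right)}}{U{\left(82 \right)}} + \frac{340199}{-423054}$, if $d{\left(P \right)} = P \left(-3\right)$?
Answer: $- \frac{5458806817}{6781978674} \approx -0.8049$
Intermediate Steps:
$U{\left(Z \right)} = - 23 Z$
$d{\left(P \right)} = - 3 P$
$j{\left(V,L \right)} = \frac{216}{111 + V}$
$\frac{j{\left(d{\left(-14 \right)},-538 \right)}}{U{\left(82 \right)}} + \frac{340199}{-423054} = \frac{216 \frac{1}{111 - -42}}{\left(-23\right) 82} + \frac{340199}{-423054} = \frac{216 \frac{1}{111 + 42}}{-1886} + 340199 \left(- \frac{1}{423054}\right) = \frac{216}{153} \left(- \frac{1}{1886}\right) - \frac{340199}{423054} = 216 \cdot \frac{1}{153} \left(- \frac{1}{1886}\right) - \frac{340199}{423054} = \frac{24}{17} \left(- \frac{1}{1886}\right) - \frac{340199}{423054} = - \frac{12}{16031} - \frac{340199}{423054} = - \frac{5458806817}{6781978674}$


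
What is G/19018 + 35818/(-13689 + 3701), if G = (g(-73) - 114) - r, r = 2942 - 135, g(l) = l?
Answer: -177772699/47487946 ≈ -3.7435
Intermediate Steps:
r = 2807
G = -2994 (G = (-73 - 114) - 1*2807 = -187 - 2807 = -2994)
G/19018 + 35818/(-13689 + 3701) = -2994/19018 + 35818/(-13689 + 3701) = -2994*1/19018 + 35818/(-9988) = -1497/9509 + 35818*(-1/9988) = -1497/9509 - 17909/4994 = -177772699/47487946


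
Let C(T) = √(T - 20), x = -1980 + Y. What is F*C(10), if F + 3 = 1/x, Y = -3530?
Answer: -16531*I*√10/5510 ≈ -9.4874*I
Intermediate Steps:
x = -5510 (x = -1980 - 3530 = -5510)
C(T) = √(-20 + T)
F = -16531/5510 (F = -3 + 1/(-5510) = -3 - 1/5510 = -16531/5510 ≈ -3.0002)
F*C(10) = -16531*√(-20 + 10)/5510 = -16531*I*√10/5510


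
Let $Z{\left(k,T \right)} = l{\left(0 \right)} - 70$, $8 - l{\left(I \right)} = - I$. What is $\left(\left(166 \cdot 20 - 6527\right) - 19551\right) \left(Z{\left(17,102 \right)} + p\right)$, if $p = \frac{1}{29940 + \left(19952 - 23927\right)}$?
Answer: $\frac{12212162794}{8655} \approx 1.411 \cdot 10^{6}$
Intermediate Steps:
$l{\left(I \right)} = 8 + I$ ($l{\left(I \right)} = 8 - - I = 8 + I$)
$p = \frac{1}{25965}$ ($p = \frac{1}{29940 + \left(19952 - 23927\right)} = \frac{1}{29940 - 3975} = \frac{1}{25965} \approx 3.8513 \cdot 10^{-5}$)
$Z{\left(k,T \right)} = -62$ ($Z{\left(k,T \right)} = \left(8 + 0\right) - 70 = 8 - 70 = -62$)
$\left(\left(166 \cdot 20 - 6527\right) - 19551\right) \left(Z{\left(17,102 \right)} + p\right) = \left(\left(166 \cdot 20 - 6527\right) - 19551\right) \left(-62 + \frac{1}{25965}\right) = \left(\left(3320 - 6527\right) - 19551\right) \left(- \frac{1609829}{25965}\right) = \left(-3207 - 19551\right) \left(- \frac{1609829}{25965}\right) = \left(-22758\right) \left(- \frac{1609829}{25965}\right) = \frac{12212162794}{8655}$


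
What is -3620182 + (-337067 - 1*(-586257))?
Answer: -3370992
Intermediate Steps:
-3620182 + (-337067 - 1*(-586257)) = -3620182 + (-337067 + 586257) = -3620182 + 249190 = -3370992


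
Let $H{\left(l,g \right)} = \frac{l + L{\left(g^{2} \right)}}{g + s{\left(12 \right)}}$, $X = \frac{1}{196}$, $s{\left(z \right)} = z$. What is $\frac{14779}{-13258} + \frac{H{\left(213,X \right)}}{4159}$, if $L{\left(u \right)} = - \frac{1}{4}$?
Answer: $- \frac{144076325591}{129744471766} \approx -1.1105$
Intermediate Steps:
$L{\left(u \right)} = - \frac{1}{4}$ ($L{\left(u \right)} = \left(-1\right) \frac{1}{4} = - \frac{1}{4}$)
$X = \frac{1}{196} \approx 0.005102$
$H{\left(l,g \right)} = \frac{- \frac{1}{4} + l}{12 + g}$ ($H{\left(l,g \right)} = \frac{l - \frac{1}{4}}{g + 12} = \frac{- \frac{1}{4} + l}{12 + g}$)
$\frac{14779}{-13258} + \frac{H{\left(213,X \right)}}{4159} = \frac{14779}{-13258} + \frac{\frac{1}{12 + \frac{1}{196}} \left(- \frac{1}{4} + 213\right)}{4159} = 14779 \left(- \frac{1}{13258}\right) + \frac{1}{\frac{2353}{196}} \cdot \frac{851}{4} \cdot \frac{1}{4159} = - \frac{14779}{13258} + \frac{196}{2353} \cdot \frac{851}{4} \cdot \frac{1}{4159} = - \frac{14779}{13258} + \frac{41699}{2353} \cdot \frac{1}{4159} = - \frac{14779}{13258} + \frac{41699}{9786127} = - \frac{144076325591}{129744471766}$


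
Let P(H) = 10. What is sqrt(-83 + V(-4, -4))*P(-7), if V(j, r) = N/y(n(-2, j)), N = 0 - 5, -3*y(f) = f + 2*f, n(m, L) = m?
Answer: 15*I*sqrt(38) ≈ 92.466*I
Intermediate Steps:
y(f) = -f (y(f) = -(f + 2*f)/3 = -f)
N = -5
V(j, r) = -5/2 (V(j, r) = -5/((-1*(-2))) = -5/2)
sqrt(-83 + V(-4, -4))*P(-7) = sqrt(-83 - 5/2)*10 = sqrt(-171/2)*10 = (3*I*sqrt(38)/2)*10 = 15*I*sqrt(38)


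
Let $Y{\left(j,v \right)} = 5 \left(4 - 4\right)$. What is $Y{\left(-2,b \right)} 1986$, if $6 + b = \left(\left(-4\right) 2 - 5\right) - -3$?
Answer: $0$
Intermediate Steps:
$b = -16$ ($b = -6 - 10 = -16$)
$Y{\left(j,v \right)} = 0$ ($Y{\left(j,v \right)} = 5 \cdot 0 = 0$)
$Y{\left(-2,b \right)} 1986 = 0 \cdot 1986 = 0$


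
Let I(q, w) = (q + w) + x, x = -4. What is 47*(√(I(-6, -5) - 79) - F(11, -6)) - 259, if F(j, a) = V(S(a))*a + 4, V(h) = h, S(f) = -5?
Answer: -1857 + 47*I*√94 ≈ -1857.0 + 455.68*I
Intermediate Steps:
I(q, w) = -4 + q + w (I(q, w) = (q + w) - 4 = -4 + q + w)
F(j, a) = 4 - 5*a (F(j, a) = -5*a + 4 = 4 - 5*a)
47*(√(I(-6, -5) - 79) - F(11, -6)) - 259 = 47*(√((-4 - 6 - 5) - 79) - (4 - 5*(-6))) - 259 = 47*(√(-15 - 79) - (4 + 30)) - 259 = 47*(√(-94) - 1*34) - 259 = 47*(I*√94 - 34) - 259 = 47*(-34 + I*√94) - 259 = (-1598 + 47*I*√94) - 259 = -1857 + 47*I*√94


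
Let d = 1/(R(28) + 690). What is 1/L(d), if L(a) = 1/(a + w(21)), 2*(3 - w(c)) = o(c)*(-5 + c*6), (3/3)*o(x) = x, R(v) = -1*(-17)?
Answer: -1792243/1414 ≈ -1267.5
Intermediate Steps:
R(v) = 17
o(x) = x
d = 1/707 (d = 1/(17 + 690) = 1/707 ≈ 0.0014144)
w(c) = 3 - c*(-5 + 6*c)/2 (w(c) = 3 - c*(-5 + c*6)/2 = 3 - c*(-5 + 6*c)/2)
L(a) = 1/(-2535/2 + a) (L(a) = 1/(a + (3 - 3*21² + (5/2)*21)) = 1/(a + (3 - 3*441 + 105/2)) = 1/(a + (3 - 1323 + 105/2)) = 1/(a - 2535/2) = 1/(-2535/2 + a))
1/L(d) = 1/(2/(-2535 + 2*(1/707))) = 1/(2/(-2535 + 2/707)) = 1/(2/(-1792243/707)) = 1/(2*(-707/1792243)) = 1/(-1414/1792243) = -1792243/1414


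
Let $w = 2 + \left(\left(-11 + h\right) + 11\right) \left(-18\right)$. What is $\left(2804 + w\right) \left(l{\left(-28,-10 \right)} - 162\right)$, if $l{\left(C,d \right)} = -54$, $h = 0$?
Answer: $-606096$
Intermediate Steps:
$w = 2$ ($w = 2 + \left(\left(-11 + 0\right) + 11\right) \left(-18\right) = 2 + \left(-11 + 11\right) \left(-18\right) = 2 + 0 \left(-18\right) = 2 + 0 = 2$)
$\left(2804 + w\right) \left(l{\left(-28,-10 \right)} - 162\right) = \left(2804 + 2\right) \left(-54 - 162\right) = 2806 \left(-216\right) = -606096$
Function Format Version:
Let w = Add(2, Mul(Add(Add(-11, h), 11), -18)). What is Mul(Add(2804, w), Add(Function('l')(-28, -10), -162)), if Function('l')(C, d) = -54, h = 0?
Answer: -606096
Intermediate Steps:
w = 2 (w = Add(2, Mul(Add(Add(-11, 0), 11), -18)) = Add(2, Mul(Add(-11, 11), -18)) = Add(2, Mul(0, -18)) = Add(2, 0) = 2)
Mul(Add(2804, w), Add(Function('l')(-28, -10), -162)) = Mul(Add(2804, 2), Add(-54, -162)) = Mul(2806, -216) = -606096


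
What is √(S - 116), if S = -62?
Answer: I*√178 ≈ 13.342*I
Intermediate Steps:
√(S - 116) = √(-62 - 116) = √(-178) = I*√178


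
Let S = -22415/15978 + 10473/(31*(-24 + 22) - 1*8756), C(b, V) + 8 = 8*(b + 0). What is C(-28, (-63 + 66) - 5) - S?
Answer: -8080603966/35223501 ≈ -229.41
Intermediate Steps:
C(b, V) = -8 + 8*b (C(b, V) = -8 + 8*(b + 0) = -8 + 8*b)
S = -91248266/35223501 (S = -22415*1/15978 + 10473/(31*(-2) - 8756) = -22415/15978 + 10473/(-62 - 8756) = -22415/15978 + 10473/(-8818) = -22415/15978 + 10473*(-1/8818) = -22415/15978 - 10473/8818 = -91248266/35223501 ≈ -2.5905)
C(-28, (-63 + 66) - 5) - S = (-8 + 8*(-28)) - 1*(-91248266/35223501) = (-8 - 224) + 91248266/35223501 = -232 + 91248266/35223501 = -8080603966/35223501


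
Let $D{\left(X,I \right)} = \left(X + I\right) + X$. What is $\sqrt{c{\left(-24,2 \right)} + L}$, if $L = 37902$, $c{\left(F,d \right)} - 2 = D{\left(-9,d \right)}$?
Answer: $32 \sqrt{37} \approx 194.65$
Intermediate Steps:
$D{\left(X,I \right)} = I + 2 X$ ($D{\left(X,I \right)} = \left(I + X\right) + X = I + 2 X$)
$c{\left(F,d \right)} = -16 + d$ ($c{\left(F,d \right)} = 2 + \left(d + 2 \left(-9\right)\right) = 2 + \left(d - 18\right) = 2 + \left(-18 + d\right) = -16 + d$)
$\sqrt{c{\left(-24,2 \right)} + L} = \sqrt{\left(-16 + 2\right) + 37902} = \sqrt{-14 + 37902} = \sqrt{37888} = 32 \sqrt{37}$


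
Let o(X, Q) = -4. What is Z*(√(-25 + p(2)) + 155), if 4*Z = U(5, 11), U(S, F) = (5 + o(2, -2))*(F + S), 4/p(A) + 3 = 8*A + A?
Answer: 620 + 4*I*√5565/15 ≈ 620.0 + 19.893*I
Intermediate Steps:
p(A) = 4/(-3 + 9*A) (p(A) = 4/(-3 + (8*A + A)) = 4/(-3 + 9*A))
U(S, F) = F + S (U(S, F) = (5 - 4)*(F + S) = 1*(F + S) = F + S)
Z = 4 (Z = (11 + 5)/4 = (¼)*16 = 4)
Z*(√(-25 + p(2)) + 155) = 4*(√(-25 + 4/(3*(-1 + 3*2))) + 155) = 4*(√(-25 + 4/(3*(-1 + 6))) + 155) = 4*(√(-25 + (4/3)/5) + 155) = 4*(√(-25 + (4/3)*(⅕)) + 155) = 4*(√(-25 + 4/15) + 155) = 4*(√(-371/15) + 155) = 4*(I*√5565/15 + 155) = 4*(155 + I*√5565/15) = 620 + 4*I*√5565/15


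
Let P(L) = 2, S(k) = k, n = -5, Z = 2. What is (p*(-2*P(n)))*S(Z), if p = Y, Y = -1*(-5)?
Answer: -40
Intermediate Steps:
Y = 5
p = 5
(p*(-2*P(n)))*S(Z) = (5*(-2*2))*2 = (5*(-4))*2 = -20*2 = -40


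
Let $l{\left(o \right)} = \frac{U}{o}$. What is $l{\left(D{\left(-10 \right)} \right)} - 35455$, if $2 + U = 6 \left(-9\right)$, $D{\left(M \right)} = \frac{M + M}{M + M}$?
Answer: $-35511$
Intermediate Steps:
$D{\left(M \right)} = 1$ ($D{\left(M \right)} = \frac{2 M}{2 M} = 2 M \frac{1}{2 M} = 1$)
$U = -56$ ($U = -2 + 6 \left(-9\right) = -2 - 54 = -56$)
$l{\left(o \right)} = - \frac{56}{o}$
$l{\left(D{\left(-10 \right)} \right)} - 35455 = - \frac{56}{1} - 35455 = \left(-56\right) 1 - 35455 = -56 - 35455 = -35511$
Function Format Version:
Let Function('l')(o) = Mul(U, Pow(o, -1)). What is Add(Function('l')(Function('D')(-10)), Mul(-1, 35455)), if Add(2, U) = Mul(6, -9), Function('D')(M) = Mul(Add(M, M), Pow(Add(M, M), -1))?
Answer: -35511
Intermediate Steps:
Function('D')(M) = 1 (Function('D')(M) = Mul(Mul(2, M), Pow(Mul(2, M), -1)) = Mul(Mul(2, M), Mul(Rational(1, 2), Pow(M, -1))) = 1)
U = -56 (U = Add(-2, Mul(6, -9)) = Add(-2, -54) = -56)
Function('l')(o) = Mul(-56, Pow(o, -1))
Add(Function('l')(Function('D')(-10)), Mul(-1, 35455)) = Add(Mul(-56, Pow(1, -1)), Mul(-1, 35455)) = Add(Mul(-56, 1), -35455) = Add(-56, -35455) = -35511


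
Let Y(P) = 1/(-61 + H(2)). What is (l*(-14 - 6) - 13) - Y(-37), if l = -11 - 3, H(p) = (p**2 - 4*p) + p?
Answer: 16822/63 ≈ 267.02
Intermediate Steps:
H(p) = p**2 - 3*p
l = -14
Y(P) = -1/63 (Y(P) = 1/(-61 + 2*(-3 + 2)) = 1/(-61 + 2*(-1)) = 1/(-61 - 2) = 1/(-63) = -1/63)
(l*(-14 - 6) - 13) - Y(-37) = (-14*(-14 - 6) - 13) - 1*(-1/63) = (-14*(-20) - 13) + 1/63 = (280 - 13) + 1/63 = 267 + 1/63 = 16822/63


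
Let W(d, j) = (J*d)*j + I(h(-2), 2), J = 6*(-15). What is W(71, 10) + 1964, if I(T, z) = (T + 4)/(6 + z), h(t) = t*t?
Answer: -61935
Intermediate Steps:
J = -90
h(t) = t²
I(T, z) = (4 + T)/(6 + z)
W(d, j) = 1 - 90*d*j (W(d, j) = (-90*d)*j + (4 + (-2)²)/(6 + 2) = -90*d*j + (4 + 4)/8 = -90*d*j + (⅛)*8 = -90*d*j + 1 = 1 - 90*d*j)
W(71, 10) + 1964 = (1 - 90*71*10) + 1964 = (1 - 63900) + 1964 = -63899 + 1964 = -61935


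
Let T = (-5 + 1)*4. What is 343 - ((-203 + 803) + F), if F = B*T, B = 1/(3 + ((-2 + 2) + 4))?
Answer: -1783/7 ≈ -254.71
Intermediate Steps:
B = ⅐ (B = 1/(3 + (0 + 4)) = 1/(3 + 4) = 1/7 = ⅐ ≈ 0.14286)
T = -16 (T = -4*4 = -16)
F = -16/7 (F = (⅐)*(-16) = -16/7 ≈ -2.2857)
343 - ((-203 + 803) + F) = 343 - ((-203 + 803) - 16/7) = 343 - (600 - 16/7) = 343 - 1*4184/7 = 343 - 4184/7 = -1783/7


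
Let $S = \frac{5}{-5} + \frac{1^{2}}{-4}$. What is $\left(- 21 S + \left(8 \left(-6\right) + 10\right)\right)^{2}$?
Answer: $\frac{2209}{16} \approx 138.06$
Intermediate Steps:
$S = - \frac{5}{4}$ ($S = 5 \left(- \frac{1}{5}\right) + 1 \left(- \frac{1}{4}\right) = -1 - \frac{1}{4} = - \frac{5}{4} \approx -1.25$)
$\left(- 21 S + \left(8 \left(-6\right) + 10\right)\right)^{2} = \left(\left(-21\right) \left(- \frac{5}{4}\right) + \left(8 \left(-6\right) + 10\right)\right)^{2} = \left(\frac{105}{4} + \left(-48 + 10\right)\right)^{2} = \left(\frac{105}{4} - 38\right)^{2} = \left(- \frac{47}{4}\right)^{2} = \frac{2209}{16}$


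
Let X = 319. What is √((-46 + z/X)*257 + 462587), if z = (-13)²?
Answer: 2*√11471038073/319 ≈ 671.49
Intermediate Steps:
z = 169
√((-46 + z/X)*257 + 462587) = √((-46 + 169/319)*257 + 462587) = √(-14505/319*257 + 462587) = √(-3727785/319 + 462587) = √(143837468/319) = 2*√11471038073/319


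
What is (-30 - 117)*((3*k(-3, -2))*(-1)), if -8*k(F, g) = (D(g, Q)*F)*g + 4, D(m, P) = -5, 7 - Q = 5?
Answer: 5733/4 ≈ 1433.3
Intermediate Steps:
Q = 2 (Q = 7 - 1*5 = 7 - 5 = 2)
k(F, g) = -½ + 5*F*g/8 (k(F, g) = -((-5*F)*g + 4)/8 = -(-5*F*g + 4)/8 = -(4 - 5*F*g)/8 = -½ + 5*F*g/8)
(-30 - 117)*((3*k(-3, -2))*(-1)) = (-30 - 117)*((3*(-½ + (5/8)*(-3)*(-2)))*(-1)) = -147*3*(-½ + 15/4)*(-1) = -147*3*(13/4)*(-1) = -5733*(-1)/4 = -147*(-39/4) = 5733/4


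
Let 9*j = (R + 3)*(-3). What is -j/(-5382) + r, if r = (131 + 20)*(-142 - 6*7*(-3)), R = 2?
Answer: -39008741/16146 ≈ -2416.0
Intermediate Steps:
j = -5/3 (j = ((2 + 3)*(-3))/9 = (5*(-3))/9 = (⅑)*(-15) = -5/3 ≈ -1.6667)
r = -2416 (r = 151*(-142 - 42*(-3)) = 151*(-142 + 126) = 151*(-16) = -2416)
-j/(-5382) + r = -(-5)/(3*(-5382)) - 2416 = -(-5)*(-1)/(3*5382) - 2416 = -1*5/16146 - 2416 = -5/16146 - 2416 = -39008741/16146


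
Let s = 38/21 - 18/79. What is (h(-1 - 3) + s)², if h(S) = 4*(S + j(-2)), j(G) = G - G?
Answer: 572166400/2752281 ≈ 207.89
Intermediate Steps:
j(G) = 0
h(S) = 4*S (h(S) = 4*(S + 0) = 4*S)
s = 2624/1659 (s = 38*(1/21) - 18*1/79 = 38/21 - 18/79 = 2624/1659 ≈ 1.5817)
(h(-1 - 3) + s)² = (4*(-1 - 3) + 2624/1659)² = (4*(-4) + 2624/1659)² = (-16 + 2624/1659)² = (-23920/1659)² = 572166400/2752281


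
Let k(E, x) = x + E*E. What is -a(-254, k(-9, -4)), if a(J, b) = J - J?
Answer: 0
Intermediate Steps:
k(E, x) = x + E**2
a(J, b) = 0
-a(-254, k(-9, -4)) = -1*0 = 0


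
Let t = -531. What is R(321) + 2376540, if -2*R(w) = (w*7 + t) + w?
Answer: 4751043/2 ≈ 2.3755e+6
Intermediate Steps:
R(w) = 531/2 - 4*w (R(w) = -((w*7 - 531) + w)/2 = -((7*w - 531) + w)/2 = -((-531 + 7*w) + w)/2 = -(-531 + 8*w)/2 = 531/2 - 4*w)
R(321) + 2376540 = (531/2 - 4*321) + 2376540 = (531/2 - 1284) + 2376540 = -2037/2 + 2376540 = 4751043/2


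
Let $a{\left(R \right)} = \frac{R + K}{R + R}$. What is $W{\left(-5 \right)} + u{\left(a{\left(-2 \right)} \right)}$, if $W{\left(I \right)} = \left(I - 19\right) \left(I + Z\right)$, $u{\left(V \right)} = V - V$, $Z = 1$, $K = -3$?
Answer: $96$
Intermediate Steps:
$a{\left(R \right)} = \frac{-3 + R}{2 R}$ ($a{\left(R \right)} = \frac{R - 3}{R + R} = \frac{-3 + R}{2 R}$)
$u{\left(V \right)} = 0$
$W{\left(I \right)} = \left(1 + I\right) \left(-19 + I\right)$ ($W{\left(I \right)} = \left(I - 19\right) \left(I + 1\right) = \left(-19 + I\right) \left(1 + I\right) = \left(1 + I\right) \left(-19 + I\right)$)
$W{\left(-5 \right)} + u{\left(a{\left(-2 \right)} \right)} = \left(-19 + \left(-5\right)^{2} - -90\right) + 0 = \left(-19 + 25 + 90\right) + 0 = 96 + 0 = 96$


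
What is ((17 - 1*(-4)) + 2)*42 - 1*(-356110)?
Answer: 357076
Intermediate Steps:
((17 - 1*(-4)) + 2)*42 - 1*(-356110) = ((17 + 4) + 2)*42 + 356110 = (21 + 2)*42 + 356110 = 23*42 + 356110 = 966 + 356110 = 357076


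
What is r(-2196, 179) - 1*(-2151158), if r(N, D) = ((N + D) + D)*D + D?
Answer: 1822335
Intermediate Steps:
r(N, D) = D + D*(N + 2*D) (r(N, D) = ((D + N) + D)*D + D = (N + 2*D)*D + D = D*(N + 2*D) + D = D + D*(N + 2*D))
r(-2196, 179) - 1*(-2151158) = 179*(1 - 2196 + 2*179) - 1*(-2151158) = 179*(1 - 2196 + 358) + 2151158 = 179*(-1837) + 2151158 = -328823 + 2151158 = 1822335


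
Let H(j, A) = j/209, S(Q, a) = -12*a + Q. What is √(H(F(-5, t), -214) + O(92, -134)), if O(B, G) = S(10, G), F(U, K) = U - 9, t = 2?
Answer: 6*√1963137/209 ≈ 40.224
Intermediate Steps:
F(U, K) = -9 + U
S(Q, a) = Q - 12*a
H(j, A) = j/209 (H(j, A) = j*(1/209) = j/209)
O(B, G) = 10 - 12*G
√(H(F(-5, t), -214) + O(92, -134)) = √((-9 - 5)/209 + (10 - 12*(-134))) = √((1/209)*(-14) + (10 + 1608)) = √(-14/209 + 1618) = √(338148/209) = 6*√1963137/209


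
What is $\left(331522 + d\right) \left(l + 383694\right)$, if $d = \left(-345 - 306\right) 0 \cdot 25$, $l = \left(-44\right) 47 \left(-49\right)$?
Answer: $160796789572$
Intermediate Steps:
$l = 101332$ ($l = \left(-2068\right) \left(-49\right) = 101332$)
$d = 0$ ($d = \left(-651\right) 0 = 0$)
$\left(331522 + d\right) \left(l + 383694\right) = \left(331522 + 0\right) \left(101332 + 383694\right) = 331522 \cdot 485026 = 160796789572$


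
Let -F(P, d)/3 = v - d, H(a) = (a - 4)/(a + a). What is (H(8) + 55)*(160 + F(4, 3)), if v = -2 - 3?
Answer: 10166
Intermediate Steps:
v = -5
H(a) = (-4 + a)/(2*a) (H(a) = (-4 + a)/((2*a)) = (-4 + a)*(1/(2*a)) = (-4 + a)/(2*a))
F(P, d) = 15 + 3*d (F(P, d) = -3*(-5 - d) = 15 + 3*d)
(H(8) + 55)*(160 + F(4, 3)) = ((1/2)*(-4 + 8)/8 + 55)*(160 + (15 + 3*3)) = ((1/2)*(1/8)*4 + 55)*(160 + (15 + 9)) = (1/4 + 55)*(160 + 24) = (221/4)*184 = 10166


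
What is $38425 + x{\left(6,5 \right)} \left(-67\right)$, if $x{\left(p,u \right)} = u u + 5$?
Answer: $36415$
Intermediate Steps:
$x{\left(p,u \right)} = 5 + u^{2}$ ($x{\left(p,u \right)} = u^{2} + 5 = 5 + u^{2}$)
$38425 + x{\left(6,5 \right)} \left(-67\right) = 38425 + \left(5 + 5^{2}\right) \left(-67\right) = 38425 + \left(5 + 25\right) \left(-67\right) = 38425 + 30 \left(-67\right) = 38425 - 2010 = 36415$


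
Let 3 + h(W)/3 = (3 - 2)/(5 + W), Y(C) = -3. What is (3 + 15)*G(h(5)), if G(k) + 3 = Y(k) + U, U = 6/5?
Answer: -432/5 ≈ -86.400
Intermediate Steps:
U = 6/5 (U = 6*(⅕) = 6/5 ≈ 1.2000)
h(W) = -9 + 3/(5 + W) (h(W) = -9 + 3*((3 - 2)/(5 + W)) = -9 + 3*(1/(5 + W)) = -9 + 3/(5 + W))
G(k) = -24/5 (G(k) = -3 + (-3 + 6/5) = -3 - 9/5 = -24/5)
(3 + 15)*G(h(5)) = (3 + 15)*(-24/5) = 18*(-24/5) = -432/5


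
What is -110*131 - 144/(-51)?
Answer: -244922/17 ≈ -14407.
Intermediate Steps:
-110*131 - 144/(-51) = -14410 - 144*(-1/51) = -14410 + 48/17 = -244922/17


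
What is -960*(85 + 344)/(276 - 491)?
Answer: 82368/43 ≈ 1915.5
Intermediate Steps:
-960*(85 + 344)/(276 - 491) = -960/((-215/429)) = -960/((-215*1/429)) = -960/(-215/429) = -960*(-429/215) = 82368/43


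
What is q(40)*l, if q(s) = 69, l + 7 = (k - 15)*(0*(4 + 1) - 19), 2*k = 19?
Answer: 13455/2 ≈ 6727.5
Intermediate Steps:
k = 19/2 (k = (1/2)*19 = 19/2 ≈ 9.5000)
l = 195/2 (l = -7 + (19/2 - 15)*(0*(4 + 1) - 19) = -7 - 11*(0*5 - 19)/2 = -7 - 11*(0 - 19)/2 = -7 - 11/2*(-19) = -7 + 209/2 = 195/2 ≈ 97.500)
q(40)*l = 69*(195/2) = 13455/2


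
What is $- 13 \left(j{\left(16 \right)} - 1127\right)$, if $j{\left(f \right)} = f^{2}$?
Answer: $11323$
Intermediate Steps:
$- 13 \left(j{\left(16 \right)} - 1127\right) = - 13 \left(16^{2} - 1127\right) = - 13 \left(256 - 1127\right) = \left(-13\right) \left(-871\right) = 11323$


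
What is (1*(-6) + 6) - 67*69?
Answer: -4623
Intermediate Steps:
(1*(-6) + 6) - 67*69 = (-6 + 6) - 4623 = 0 - 4623 = -4623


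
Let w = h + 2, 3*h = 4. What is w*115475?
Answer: 1154750/3 ≈ 3.8492e+5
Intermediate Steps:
h = 4/3 (h = (⅓)*4 = 4/3 ≈ 1.3333)
w = 10/3 (w = 4/3 + 2 = 10/3 ≈ 3.3333)
w*115475 = (10/3)*115475 = 1154750/3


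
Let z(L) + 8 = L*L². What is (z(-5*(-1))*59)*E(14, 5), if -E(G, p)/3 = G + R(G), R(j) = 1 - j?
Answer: -20709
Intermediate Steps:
E(G, p) = -3 (E(G, p) = -3*(G + (1 - G)) = -3*1 = -3)
z(L) = -8 + L³ (z(L) = -8 + L*L² = -8 + L³)
(z(-5*(-1))*59)*E(14, 5) = ((-8 + (-5*(-1))³)*59)*(-3) = ((-8 + 5³)*59)*(-3) = ((-8 + 125)*59)*(-3) = (117*59)*(-3) = 6903*(-3) = -20709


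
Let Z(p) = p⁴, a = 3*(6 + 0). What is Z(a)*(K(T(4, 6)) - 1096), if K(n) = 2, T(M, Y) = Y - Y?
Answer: -114843744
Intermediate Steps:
T(M, Y) = 0
a = 18 (a = 3*6 = 18)
Z(a)*(K(T(4, 6)) - 1096) = 18⁴*(2 - 1096) = 104976*(-1094) = -114843744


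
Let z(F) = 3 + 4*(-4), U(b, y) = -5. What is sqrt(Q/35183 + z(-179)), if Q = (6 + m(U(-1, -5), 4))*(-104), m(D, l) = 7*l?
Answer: I*sqrt(16216372445)/35183 ≈ 3.6195*I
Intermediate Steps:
z(F) = -13 (z(F) = 3 - 16 = -13)
Q = -3536 (Q = (6 + 7*4)*(-104) = (6 + 28)*(-104) = 34*(-104) = -3536)
sqrt(Q/35183 + z(-179)) = sqrt(-3536/35183 - 13) = sqrt(-460915/35183) = I*sqrt(16216372445)/35183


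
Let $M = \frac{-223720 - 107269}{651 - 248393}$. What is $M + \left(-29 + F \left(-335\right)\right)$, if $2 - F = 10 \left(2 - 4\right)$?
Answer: $- \frac{1832712069}{247742} \approx -7397.7$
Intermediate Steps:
$F = 22$ ($F = 2 - 10 \left(2 - 4\right) = 2 - 10 \left(-2\right) = 2 - -20 = 2 + 20 = 22$)
$M = \frac{330989}{247742}$ ($M = - \frac{330989}{-247742} = \left(-330989\right) \left(- \frac{1}{247742}\right) = \frac{330989}{247742} \approx 1.336$)
$M + \left(-29 + F \left(-335\right)\right) = \frac{330989}{247742} + \left(-29 + 22 \left(-335\right)\right) = \frac{330989}{247742} - 7399 = - \frac{1832712069}{247742}$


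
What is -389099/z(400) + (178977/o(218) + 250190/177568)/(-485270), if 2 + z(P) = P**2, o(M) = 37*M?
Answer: -33805329715640364161/13900516297809494560 ≈ -2.4319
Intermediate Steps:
z(P) = -2 + P**2
-389099/z(400) + (178977/o(218) + 250190/177568)/(-485270) = -389099/(-2 + 400**2) + (178977/((37*218)) + 250190/177568)/(-485270) = -389099/(-2 + 160000) + (178977/8066 + 250190*(1/177568))*(-1/485270) = -389099/159998 + (178977*(1/8066) + 125095/88784)*(-1/485270) = -389099*1/159998 + (178977/8066 + 125095/88784)*(-1/485270) = -389099/159998 + (8449655119/358065872)*(-1/485270) = -389099/159998 - 8449655119/173758625705440 = -33805329715640364161/13900516297809494560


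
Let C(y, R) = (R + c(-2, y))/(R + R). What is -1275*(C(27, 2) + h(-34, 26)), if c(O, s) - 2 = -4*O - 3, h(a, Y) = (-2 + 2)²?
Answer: -11475/4 ≈ -2868.8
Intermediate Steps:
h(a, Y) = 0 (h(a, Y) = 0² = 0)
c(O, s) = -1 - 4*O (c(O, s) = 2 + (-4*O - 3) = 2 + (-3 - 4*O) = -1 - 4*O)
C(y, R) = (7 + R)/(2*R) (C(y, R) = (R + (-1 - 4*(-2)))/(R + R) = (R + (-1 + 8))/((2*R)) = (R + 7)*(1/(2*R)) = (7 + R)*(1/(2*R)) = (7 + R)/(2*R))
-1275*(C(27, 2) + h(-34, 26)) = -1275*((½)*(7 + 2)/2 + 0) = -1275*((½)*(½)*9 + 0) = -1275*(9/4 + 0) = -1275*9/4 = -11475/4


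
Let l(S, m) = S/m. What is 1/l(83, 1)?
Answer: 1/83 ≈ 0.012048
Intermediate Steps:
1/l(83, 1) = 1/(83/1) = 1/(83*1) = 1/83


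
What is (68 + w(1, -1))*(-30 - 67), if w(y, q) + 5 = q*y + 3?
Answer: -6305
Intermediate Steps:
w(y, q) = -2 + q*y (w(y, q) = -5 + (q*y + 3) = -5 + (3 + q*y) = -2 + q*y)
(68 + w(1, -1))*(-30 - 67) = (68 + (-2 - 1*1))*(-30 - 67) = (68 + (-2 - 1))*(-97) = (68 - 3)*(-97) = 65*(-97) = -6305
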